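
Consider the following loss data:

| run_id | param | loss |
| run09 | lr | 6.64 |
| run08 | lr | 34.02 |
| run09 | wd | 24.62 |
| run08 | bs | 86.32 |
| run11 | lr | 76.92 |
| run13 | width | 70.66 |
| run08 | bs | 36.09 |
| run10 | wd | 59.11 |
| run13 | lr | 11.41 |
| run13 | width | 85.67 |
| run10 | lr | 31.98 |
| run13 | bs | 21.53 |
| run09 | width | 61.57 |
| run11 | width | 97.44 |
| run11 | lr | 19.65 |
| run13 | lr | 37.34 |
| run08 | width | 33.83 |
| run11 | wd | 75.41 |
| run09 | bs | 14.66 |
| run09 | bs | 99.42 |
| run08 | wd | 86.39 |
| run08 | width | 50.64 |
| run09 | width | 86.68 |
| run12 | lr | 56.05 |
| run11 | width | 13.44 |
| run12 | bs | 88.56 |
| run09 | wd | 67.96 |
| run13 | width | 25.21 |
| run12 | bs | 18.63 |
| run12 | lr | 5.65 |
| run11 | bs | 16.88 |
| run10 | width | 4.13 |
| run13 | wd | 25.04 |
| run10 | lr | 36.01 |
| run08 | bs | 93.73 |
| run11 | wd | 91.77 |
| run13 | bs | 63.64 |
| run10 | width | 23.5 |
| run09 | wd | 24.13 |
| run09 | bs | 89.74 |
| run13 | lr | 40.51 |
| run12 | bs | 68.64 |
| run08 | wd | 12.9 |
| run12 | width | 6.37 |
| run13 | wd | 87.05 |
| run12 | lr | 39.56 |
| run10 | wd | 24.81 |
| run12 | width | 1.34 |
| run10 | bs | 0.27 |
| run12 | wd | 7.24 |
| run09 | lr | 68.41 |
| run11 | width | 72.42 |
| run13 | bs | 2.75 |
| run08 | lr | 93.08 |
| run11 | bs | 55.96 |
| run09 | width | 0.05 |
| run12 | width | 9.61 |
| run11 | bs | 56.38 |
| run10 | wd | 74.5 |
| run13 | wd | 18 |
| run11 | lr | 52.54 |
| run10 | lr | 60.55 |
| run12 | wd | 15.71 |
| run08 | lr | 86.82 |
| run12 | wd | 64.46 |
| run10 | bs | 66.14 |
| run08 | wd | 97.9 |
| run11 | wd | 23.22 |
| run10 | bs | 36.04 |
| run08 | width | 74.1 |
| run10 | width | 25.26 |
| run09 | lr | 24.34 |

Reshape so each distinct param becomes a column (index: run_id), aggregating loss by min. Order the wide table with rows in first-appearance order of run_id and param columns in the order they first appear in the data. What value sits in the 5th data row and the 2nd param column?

24.81

With rows in first-appearance order of run_id, row 5 is run_id=run10. param columns in first-appearance order: lr, wd, bs, width; column 2 is wd.
Long rows with run_id=run10, param=wd: min(59.11, 24.81, 74.5) = 24.81.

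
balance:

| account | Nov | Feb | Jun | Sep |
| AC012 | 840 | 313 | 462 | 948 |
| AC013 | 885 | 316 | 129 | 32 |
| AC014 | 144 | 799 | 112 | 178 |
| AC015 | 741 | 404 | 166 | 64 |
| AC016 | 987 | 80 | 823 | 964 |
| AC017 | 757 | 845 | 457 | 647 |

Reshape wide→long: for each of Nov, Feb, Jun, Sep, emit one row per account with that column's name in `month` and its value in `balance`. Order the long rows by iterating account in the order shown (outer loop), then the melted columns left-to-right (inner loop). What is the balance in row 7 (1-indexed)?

129

24 rows total (6 × 4). Row 7: index ⌊(7-1)/4⌋ = 1 into account → AC013; (7-1) mod 4 = 2 into the melted columns → Jun.
So row 7 is (AC013, Jun, 129); balance = 129.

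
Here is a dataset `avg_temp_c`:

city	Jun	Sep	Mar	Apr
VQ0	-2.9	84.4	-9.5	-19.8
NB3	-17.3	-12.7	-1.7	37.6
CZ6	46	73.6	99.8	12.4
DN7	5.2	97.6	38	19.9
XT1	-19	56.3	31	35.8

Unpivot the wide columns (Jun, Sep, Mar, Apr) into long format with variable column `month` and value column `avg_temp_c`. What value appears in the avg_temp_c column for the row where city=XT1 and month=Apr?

35.8

Unpivoting turns each (city, wide-column) pair into one long row.
The wide cell at row XT1, column Apr holds 35.8, so the long row (XT1, Apr) has avg_temp_c=35.8.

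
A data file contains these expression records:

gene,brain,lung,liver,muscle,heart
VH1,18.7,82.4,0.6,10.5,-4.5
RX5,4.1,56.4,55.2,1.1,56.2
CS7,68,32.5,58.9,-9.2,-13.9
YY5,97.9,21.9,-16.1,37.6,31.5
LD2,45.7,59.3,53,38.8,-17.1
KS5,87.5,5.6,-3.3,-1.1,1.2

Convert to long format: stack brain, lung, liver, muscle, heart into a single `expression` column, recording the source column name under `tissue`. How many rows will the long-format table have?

6 gene values × 5 melted columns = 30 rows.

30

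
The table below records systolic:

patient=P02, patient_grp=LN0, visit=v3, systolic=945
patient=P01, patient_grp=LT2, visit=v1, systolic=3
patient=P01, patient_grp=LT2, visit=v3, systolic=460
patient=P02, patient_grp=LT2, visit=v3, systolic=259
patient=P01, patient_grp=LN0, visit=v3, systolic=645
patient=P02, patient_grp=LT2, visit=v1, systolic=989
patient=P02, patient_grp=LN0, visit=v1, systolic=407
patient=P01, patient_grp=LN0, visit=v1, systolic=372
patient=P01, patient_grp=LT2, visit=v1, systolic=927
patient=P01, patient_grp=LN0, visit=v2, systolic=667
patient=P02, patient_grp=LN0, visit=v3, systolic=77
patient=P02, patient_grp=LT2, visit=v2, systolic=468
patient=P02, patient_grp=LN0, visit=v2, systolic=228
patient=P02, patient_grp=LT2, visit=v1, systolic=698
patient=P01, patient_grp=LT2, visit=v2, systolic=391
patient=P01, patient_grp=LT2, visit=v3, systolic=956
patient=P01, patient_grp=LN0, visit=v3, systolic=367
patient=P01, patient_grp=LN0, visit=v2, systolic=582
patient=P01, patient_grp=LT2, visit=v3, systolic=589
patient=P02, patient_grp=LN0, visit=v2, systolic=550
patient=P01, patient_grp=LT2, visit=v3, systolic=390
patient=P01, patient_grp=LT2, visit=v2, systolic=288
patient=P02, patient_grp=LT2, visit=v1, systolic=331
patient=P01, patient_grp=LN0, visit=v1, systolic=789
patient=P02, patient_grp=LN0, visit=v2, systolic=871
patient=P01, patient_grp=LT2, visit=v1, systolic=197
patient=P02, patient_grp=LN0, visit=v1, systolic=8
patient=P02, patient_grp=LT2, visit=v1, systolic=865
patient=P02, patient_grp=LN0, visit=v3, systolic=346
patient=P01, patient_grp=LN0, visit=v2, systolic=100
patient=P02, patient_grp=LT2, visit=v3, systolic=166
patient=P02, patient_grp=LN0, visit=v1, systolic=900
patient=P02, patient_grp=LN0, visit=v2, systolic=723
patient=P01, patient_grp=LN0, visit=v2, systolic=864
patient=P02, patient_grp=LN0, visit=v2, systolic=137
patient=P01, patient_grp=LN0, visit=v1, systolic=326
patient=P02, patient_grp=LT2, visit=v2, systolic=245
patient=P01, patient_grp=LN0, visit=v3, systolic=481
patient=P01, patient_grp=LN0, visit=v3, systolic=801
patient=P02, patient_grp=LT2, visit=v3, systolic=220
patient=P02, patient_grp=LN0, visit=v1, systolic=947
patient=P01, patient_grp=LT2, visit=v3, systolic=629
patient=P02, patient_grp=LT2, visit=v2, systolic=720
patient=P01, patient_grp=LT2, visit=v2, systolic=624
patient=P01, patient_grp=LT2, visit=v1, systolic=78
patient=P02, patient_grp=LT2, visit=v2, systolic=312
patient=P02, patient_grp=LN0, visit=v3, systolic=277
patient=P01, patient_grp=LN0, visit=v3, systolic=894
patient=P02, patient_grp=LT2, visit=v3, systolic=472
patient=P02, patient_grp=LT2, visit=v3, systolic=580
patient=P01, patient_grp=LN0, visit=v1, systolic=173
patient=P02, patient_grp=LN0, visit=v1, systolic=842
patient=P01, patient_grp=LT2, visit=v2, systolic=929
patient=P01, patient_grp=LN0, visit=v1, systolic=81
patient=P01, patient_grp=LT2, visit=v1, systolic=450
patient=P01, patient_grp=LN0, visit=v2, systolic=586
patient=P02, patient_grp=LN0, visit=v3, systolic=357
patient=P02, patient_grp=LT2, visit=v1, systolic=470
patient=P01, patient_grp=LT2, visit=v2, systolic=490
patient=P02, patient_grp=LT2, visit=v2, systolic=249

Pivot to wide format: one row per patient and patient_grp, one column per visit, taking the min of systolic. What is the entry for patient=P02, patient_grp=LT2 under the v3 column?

166

Rows with patient=P02, patient_grp=LT2 and visit=v3: systolic values are 259, 166, 220, 472, 580.
min(259, 166, 220, 472, 580) = 166.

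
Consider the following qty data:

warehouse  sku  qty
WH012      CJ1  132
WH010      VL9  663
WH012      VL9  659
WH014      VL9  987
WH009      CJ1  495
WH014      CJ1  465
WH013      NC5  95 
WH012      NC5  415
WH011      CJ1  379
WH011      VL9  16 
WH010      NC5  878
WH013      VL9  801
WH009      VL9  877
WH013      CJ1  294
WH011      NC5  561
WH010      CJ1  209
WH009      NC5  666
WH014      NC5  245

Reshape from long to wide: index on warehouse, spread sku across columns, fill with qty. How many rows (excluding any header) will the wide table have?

6

6 distinct warehouse values → 6 rows.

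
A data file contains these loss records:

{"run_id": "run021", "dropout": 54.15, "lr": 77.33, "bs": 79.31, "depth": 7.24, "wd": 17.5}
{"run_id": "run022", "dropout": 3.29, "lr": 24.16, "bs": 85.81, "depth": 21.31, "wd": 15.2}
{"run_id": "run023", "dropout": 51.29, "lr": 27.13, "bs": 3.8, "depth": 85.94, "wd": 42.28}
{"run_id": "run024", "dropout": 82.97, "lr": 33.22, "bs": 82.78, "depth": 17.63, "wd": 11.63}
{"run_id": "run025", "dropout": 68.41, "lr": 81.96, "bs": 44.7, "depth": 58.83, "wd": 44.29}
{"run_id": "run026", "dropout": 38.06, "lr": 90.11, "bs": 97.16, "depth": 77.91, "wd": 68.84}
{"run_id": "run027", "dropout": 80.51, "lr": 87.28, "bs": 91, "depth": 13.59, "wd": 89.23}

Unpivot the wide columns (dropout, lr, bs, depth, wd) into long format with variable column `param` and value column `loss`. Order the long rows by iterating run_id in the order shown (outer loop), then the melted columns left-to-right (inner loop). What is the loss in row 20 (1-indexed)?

35 rows total (7 × 5). Row 20: index ⌊(20-1)/5⌋ = 3 into run_id → run024; (20-1) mod 5 = 4 into the melted columns → wd.
So row 20 is (run024, wd, 11.63); loss = 11.63.

11.63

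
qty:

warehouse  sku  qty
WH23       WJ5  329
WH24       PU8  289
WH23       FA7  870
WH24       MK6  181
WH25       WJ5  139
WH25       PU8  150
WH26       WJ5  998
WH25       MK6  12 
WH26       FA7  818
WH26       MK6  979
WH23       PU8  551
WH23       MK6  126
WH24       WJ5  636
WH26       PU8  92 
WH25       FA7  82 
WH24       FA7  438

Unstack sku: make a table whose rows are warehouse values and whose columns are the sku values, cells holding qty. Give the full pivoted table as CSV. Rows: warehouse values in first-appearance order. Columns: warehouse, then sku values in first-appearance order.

Columns: warehouse plus the 4 distinct sku values (WJ5, PU8, FA7, MK6).
For example, row WH23 column WJ5 takes qty=329 from the long row (WH23, WJ5).

warehouse,WJ5,PU8,FA7,MK6
WH23,329,551,870,126
WH24,636,289,438,181
WH25,139,150,82,12
WH26,998,92,818,979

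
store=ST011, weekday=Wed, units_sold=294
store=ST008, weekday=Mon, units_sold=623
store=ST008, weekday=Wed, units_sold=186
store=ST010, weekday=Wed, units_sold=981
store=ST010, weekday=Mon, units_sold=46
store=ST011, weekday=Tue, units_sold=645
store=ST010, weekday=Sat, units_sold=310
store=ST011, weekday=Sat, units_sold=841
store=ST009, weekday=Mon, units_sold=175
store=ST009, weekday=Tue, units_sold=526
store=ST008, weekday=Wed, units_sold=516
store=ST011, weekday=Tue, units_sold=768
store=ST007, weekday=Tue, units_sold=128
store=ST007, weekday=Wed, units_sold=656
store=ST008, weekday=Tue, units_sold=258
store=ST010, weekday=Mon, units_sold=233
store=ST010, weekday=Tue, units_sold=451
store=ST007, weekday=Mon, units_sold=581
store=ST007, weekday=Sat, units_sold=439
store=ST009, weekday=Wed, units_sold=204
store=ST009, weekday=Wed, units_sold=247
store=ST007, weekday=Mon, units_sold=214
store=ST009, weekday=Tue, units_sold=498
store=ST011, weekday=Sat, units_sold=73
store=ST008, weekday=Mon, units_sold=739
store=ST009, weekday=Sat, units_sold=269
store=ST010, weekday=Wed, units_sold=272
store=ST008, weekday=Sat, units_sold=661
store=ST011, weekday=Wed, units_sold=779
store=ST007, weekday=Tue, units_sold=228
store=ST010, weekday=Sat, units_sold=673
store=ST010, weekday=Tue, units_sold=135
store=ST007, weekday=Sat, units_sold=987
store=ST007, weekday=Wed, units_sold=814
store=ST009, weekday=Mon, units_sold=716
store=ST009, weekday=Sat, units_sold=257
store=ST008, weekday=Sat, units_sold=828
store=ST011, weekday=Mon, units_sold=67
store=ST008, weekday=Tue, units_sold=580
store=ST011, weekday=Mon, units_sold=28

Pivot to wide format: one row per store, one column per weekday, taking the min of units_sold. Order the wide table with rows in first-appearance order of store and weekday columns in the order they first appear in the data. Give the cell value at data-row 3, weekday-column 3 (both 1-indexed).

With rows in first-appearance order of store, row 3 is store=ST010. weekday columns in first-appearance order: Wed, Mon, Tue, Sat; column 3 is Tue.
Long rows with store=ST010, weekday=Tue: min(451, 135) = 135.

135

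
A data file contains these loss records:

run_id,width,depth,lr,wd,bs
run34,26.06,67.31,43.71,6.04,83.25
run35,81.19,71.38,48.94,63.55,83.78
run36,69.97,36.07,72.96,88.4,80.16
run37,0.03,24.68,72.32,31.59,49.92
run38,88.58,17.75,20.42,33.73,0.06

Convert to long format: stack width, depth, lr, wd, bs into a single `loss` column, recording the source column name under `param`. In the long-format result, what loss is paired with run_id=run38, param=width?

Unpivoting turns each (run_id, wide-column) pair into one long row.
The wide cell at row run38, column width holds 88.58, so the long row (run38, width) has loss=88.58.

88.58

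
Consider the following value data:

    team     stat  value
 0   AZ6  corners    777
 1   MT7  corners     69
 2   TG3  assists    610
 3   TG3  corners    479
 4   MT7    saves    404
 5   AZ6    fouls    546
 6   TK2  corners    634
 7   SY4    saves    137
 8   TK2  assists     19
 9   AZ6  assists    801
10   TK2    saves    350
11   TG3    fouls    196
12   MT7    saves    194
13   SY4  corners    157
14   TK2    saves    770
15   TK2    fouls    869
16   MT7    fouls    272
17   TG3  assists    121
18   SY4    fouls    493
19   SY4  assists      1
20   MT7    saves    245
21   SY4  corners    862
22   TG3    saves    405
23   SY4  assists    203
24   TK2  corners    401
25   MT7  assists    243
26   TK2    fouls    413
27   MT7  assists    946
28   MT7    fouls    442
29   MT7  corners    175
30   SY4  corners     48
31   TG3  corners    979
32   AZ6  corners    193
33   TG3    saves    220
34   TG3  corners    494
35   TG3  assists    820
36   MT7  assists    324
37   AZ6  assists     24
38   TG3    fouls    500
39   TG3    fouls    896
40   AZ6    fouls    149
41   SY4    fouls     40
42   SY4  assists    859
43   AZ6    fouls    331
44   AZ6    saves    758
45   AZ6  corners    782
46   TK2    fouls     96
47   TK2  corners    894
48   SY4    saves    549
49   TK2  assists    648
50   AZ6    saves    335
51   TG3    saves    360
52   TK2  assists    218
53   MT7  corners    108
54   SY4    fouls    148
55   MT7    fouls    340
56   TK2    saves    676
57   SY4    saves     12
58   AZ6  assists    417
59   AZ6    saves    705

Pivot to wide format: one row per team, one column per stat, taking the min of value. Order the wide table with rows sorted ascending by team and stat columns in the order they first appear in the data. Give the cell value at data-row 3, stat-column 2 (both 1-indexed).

With rows sorted ascending by team, row 3 is team=SY4. stat columns in first-appearance order: corners, assists, saves, fouls; column 2 is assists.
Long rows with team=SY4, stat=assists: min(1, 203, 859) = 1.

1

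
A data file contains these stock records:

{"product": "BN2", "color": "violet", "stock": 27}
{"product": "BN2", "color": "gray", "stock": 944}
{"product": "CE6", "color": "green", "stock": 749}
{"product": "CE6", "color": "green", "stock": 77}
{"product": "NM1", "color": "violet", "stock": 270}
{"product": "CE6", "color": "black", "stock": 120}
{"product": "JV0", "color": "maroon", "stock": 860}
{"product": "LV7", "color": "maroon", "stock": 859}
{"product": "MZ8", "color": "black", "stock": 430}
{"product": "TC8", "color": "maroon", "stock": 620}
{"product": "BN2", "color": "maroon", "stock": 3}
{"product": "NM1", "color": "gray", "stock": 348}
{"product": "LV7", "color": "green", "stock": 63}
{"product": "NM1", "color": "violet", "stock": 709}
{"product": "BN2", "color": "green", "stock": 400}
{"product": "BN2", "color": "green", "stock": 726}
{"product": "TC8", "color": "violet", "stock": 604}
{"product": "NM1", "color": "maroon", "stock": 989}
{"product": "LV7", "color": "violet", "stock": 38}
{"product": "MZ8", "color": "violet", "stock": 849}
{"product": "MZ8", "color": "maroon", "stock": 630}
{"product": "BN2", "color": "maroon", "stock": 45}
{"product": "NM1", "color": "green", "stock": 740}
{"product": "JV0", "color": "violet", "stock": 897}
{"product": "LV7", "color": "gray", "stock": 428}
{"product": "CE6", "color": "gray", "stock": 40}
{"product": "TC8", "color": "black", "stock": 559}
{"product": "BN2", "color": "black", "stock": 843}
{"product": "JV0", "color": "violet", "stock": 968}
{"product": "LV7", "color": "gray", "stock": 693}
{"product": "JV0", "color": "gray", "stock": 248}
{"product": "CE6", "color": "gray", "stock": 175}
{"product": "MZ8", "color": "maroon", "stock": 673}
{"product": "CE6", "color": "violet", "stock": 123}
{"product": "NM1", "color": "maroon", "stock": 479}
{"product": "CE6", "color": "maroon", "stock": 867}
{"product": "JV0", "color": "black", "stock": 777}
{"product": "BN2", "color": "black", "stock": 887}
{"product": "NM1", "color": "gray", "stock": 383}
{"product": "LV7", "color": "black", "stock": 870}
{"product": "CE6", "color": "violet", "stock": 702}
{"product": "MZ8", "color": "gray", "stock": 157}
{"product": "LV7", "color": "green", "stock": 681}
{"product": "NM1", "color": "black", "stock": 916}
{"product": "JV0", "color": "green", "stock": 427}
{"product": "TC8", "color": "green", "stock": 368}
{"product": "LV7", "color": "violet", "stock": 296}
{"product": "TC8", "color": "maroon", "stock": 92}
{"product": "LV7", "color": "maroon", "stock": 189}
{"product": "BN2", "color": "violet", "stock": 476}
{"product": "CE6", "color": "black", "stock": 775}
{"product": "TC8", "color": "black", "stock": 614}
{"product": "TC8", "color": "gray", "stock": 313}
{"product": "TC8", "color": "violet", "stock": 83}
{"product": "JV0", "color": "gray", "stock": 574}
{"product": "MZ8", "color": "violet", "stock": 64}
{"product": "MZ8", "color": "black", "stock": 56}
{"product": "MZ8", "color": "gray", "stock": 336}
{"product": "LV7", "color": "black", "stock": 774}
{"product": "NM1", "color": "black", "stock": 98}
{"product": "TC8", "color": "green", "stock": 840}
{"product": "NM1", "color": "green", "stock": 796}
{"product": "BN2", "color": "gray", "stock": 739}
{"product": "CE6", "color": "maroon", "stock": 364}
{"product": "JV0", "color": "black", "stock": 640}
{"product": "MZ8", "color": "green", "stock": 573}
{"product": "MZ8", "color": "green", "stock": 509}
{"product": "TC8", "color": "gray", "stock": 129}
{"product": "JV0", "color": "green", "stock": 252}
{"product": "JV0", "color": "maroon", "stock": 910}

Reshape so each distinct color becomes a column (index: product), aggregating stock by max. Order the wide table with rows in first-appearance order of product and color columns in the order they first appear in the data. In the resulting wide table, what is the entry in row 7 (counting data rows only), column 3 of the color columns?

With rows in first-appearance order of product, row 7 is product=TC8. color columns in first-appearance order: violet, gray, green, black, maroon; column 3 is green.
Long rows with product=TC8, color=green: max(368, 840) = 840.

840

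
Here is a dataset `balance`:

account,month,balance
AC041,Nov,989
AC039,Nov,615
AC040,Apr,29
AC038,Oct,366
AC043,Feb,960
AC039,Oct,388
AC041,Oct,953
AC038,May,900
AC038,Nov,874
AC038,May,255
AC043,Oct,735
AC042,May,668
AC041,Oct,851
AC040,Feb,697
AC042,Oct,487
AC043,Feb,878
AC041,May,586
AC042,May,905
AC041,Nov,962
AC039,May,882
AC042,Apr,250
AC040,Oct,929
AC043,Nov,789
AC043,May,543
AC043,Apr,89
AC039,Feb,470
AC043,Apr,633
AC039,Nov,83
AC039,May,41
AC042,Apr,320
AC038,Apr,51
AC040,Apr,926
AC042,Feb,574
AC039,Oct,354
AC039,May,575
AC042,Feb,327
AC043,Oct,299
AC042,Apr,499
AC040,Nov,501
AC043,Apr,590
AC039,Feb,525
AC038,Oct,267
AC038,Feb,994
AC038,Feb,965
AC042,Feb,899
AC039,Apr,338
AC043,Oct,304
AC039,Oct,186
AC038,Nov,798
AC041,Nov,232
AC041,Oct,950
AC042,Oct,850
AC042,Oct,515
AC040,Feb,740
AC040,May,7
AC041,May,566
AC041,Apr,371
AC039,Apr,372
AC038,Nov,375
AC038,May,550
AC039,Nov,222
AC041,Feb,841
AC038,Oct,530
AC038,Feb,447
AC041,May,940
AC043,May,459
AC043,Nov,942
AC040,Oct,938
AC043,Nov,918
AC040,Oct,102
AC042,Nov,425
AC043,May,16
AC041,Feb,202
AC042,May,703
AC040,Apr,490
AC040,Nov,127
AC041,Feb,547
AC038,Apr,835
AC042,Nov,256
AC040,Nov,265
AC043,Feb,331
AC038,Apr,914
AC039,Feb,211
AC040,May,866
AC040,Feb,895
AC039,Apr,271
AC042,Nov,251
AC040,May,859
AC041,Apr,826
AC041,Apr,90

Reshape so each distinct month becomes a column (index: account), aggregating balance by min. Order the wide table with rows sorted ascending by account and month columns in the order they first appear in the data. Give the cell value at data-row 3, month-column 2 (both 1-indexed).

29

With rows sorted ascending by account, row 3 is account=AC040. month columns in first-appearance order: Nov, Apr, Oct, Feb, May; column 2 is Apr.
Long rows with account=AC040, month=Apr: min(29, 926, 490) = 29.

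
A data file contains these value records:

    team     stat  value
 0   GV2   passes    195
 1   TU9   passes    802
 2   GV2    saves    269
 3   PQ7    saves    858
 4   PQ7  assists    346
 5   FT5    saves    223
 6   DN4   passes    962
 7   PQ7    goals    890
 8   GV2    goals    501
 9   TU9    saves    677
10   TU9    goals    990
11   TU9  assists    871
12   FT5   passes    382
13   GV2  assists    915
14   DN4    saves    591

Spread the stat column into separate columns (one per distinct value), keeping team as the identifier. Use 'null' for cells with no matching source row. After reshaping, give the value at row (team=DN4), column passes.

962

The long row with team=DN4, stat=passes has value=962.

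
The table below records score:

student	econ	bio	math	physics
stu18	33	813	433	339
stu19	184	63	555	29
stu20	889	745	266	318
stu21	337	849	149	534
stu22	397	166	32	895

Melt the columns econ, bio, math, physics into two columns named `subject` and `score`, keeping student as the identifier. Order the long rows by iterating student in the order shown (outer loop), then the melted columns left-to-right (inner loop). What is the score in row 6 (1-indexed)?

20 rows total (5 × 4). Row 6: index ⌊(6-1)/4⌋ = 1 into student → stu19; (6-1) mod 4 = 1 into the melted columns → bio.
So row 6 is (stu19, bio, 63); score = 63.

63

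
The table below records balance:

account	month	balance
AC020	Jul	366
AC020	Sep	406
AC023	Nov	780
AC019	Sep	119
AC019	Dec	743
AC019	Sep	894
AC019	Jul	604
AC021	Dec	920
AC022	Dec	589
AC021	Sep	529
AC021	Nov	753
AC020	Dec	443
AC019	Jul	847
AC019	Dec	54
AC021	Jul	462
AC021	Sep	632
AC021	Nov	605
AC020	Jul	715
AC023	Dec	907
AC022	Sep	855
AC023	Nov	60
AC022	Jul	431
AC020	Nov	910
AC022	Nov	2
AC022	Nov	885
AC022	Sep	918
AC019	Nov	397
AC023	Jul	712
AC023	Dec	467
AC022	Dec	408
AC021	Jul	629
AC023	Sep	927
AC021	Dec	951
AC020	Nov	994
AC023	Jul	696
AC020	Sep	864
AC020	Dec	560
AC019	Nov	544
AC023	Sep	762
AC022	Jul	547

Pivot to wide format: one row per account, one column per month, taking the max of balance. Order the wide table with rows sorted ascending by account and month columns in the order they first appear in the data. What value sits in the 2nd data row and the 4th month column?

560

With rows sorted ascending by account, row 2 is account=AC020. month columns in first-appearance order: Jul, Sep, Nov, Dec; column 4 is Dec.
Long rows with account=AC020, month=Dec: max(443, 560) = 560.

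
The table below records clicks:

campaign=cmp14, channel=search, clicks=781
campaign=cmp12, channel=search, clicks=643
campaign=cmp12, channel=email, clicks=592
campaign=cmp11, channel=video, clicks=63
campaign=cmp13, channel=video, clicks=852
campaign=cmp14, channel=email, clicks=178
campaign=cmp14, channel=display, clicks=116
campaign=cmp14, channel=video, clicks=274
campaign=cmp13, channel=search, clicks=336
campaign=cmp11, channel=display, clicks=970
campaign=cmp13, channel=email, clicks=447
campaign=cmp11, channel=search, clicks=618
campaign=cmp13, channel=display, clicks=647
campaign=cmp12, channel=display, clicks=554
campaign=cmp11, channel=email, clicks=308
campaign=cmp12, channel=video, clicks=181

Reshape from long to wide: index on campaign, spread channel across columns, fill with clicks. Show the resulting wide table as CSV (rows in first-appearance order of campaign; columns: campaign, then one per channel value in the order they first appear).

Columns: campaign plus the 4 distinct channel values (search, email, video, display).
For example, row cmp14 column search takes clicks=781 from the long row (cmp14, search).

campaign,search,email,video,display
cmp14,781,178,274,116
cmp12,643,592,181,554
cmp11,618,308,63,970
cmp13,336,447,852,647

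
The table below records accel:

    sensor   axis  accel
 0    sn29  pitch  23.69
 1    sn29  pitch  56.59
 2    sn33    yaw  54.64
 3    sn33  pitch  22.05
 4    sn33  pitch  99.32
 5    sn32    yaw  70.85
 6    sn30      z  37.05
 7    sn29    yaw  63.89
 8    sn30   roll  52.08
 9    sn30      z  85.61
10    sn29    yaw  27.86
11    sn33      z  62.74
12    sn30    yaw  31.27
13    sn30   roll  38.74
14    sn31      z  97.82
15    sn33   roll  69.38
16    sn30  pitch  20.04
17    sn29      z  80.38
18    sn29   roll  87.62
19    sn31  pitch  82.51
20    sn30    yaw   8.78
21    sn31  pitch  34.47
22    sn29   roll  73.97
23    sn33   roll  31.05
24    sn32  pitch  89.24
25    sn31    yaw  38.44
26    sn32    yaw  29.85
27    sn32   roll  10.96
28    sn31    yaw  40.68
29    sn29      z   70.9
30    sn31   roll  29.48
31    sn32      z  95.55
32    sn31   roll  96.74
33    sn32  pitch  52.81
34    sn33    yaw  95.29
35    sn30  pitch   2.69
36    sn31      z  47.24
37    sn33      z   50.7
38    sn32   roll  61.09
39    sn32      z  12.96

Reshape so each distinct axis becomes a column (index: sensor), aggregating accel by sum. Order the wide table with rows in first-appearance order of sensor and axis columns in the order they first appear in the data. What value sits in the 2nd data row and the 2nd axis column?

149.93

With rows in first-appearance order of sensor, row 2 is sensor=sn33. axis columns in first-appearance order: pitch, yaw, z, roll; column 2 is yaw.
Long rows with sensor=sn33, axis=yaw: 54.64 + 95.29 = 149.93.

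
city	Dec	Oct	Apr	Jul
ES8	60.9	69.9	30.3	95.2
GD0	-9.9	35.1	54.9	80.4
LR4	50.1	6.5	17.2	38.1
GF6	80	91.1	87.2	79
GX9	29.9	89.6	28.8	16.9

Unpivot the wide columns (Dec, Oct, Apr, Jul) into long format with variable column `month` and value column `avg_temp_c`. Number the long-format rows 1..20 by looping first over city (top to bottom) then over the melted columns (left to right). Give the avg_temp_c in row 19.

28.8

20 rows total (5 × 4). Row 19: index ⌊(19-1)/4⌋ = 4 into city → GX9; (19-1) mod 4 = 2 into the melted columns → Apr.
So row 19 is (GX9, Apr, 28.8); avg_temp_c = 28.8.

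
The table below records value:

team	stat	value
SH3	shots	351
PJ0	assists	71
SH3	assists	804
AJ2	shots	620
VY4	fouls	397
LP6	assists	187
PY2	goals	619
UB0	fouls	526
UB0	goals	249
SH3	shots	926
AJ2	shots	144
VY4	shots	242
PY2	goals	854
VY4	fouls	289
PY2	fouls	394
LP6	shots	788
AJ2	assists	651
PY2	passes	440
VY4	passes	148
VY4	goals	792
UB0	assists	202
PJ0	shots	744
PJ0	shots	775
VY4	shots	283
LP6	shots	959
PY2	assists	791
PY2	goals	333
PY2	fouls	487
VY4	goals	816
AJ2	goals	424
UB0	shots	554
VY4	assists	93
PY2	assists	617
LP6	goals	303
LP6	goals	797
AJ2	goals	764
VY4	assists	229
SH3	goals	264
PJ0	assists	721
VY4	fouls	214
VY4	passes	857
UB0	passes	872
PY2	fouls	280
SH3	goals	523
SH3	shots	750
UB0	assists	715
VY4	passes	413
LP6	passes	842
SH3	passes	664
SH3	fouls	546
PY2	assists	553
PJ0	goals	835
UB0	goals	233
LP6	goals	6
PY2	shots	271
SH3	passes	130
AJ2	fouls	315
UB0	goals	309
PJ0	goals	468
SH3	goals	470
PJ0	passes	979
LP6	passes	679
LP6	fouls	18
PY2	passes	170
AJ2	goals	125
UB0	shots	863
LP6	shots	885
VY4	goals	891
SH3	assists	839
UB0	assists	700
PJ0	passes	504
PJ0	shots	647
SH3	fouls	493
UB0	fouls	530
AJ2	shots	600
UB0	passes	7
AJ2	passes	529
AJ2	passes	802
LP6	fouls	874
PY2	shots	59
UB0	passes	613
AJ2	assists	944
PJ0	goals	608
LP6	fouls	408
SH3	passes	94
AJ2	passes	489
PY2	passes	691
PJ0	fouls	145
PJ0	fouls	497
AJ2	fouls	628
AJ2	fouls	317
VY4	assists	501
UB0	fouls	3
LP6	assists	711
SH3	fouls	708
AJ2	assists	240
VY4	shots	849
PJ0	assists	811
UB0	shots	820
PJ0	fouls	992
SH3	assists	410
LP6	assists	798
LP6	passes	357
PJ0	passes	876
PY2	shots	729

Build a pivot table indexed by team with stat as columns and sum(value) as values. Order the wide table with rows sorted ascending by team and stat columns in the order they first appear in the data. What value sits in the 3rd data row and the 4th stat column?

With rows sorted ascending by team, row 3 is team=PJ0. stat columns in first-appearance order: shots, assists, fouls, goals, passes; column 4 is goals.
Long rows with team=PJ0, stat=goals: 835 + 468 + 608 = 1911.

1911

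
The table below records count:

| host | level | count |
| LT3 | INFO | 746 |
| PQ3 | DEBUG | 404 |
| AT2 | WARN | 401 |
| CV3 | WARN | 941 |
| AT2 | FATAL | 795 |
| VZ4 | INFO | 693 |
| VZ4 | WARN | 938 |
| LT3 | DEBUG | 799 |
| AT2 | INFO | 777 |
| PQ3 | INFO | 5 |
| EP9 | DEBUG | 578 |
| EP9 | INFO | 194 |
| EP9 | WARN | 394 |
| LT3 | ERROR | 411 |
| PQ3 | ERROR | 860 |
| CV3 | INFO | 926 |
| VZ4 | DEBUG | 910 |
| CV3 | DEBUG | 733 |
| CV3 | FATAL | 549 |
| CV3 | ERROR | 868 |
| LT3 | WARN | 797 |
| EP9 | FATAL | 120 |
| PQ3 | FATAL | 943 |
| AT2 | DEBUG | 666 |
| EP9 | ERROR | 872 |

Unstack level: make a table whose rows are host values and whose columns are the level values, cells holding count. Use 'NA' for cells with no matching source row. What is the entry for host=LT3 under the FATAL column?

NA

No long-format row has host=LT3 and level=FATAL, so the cell is NA.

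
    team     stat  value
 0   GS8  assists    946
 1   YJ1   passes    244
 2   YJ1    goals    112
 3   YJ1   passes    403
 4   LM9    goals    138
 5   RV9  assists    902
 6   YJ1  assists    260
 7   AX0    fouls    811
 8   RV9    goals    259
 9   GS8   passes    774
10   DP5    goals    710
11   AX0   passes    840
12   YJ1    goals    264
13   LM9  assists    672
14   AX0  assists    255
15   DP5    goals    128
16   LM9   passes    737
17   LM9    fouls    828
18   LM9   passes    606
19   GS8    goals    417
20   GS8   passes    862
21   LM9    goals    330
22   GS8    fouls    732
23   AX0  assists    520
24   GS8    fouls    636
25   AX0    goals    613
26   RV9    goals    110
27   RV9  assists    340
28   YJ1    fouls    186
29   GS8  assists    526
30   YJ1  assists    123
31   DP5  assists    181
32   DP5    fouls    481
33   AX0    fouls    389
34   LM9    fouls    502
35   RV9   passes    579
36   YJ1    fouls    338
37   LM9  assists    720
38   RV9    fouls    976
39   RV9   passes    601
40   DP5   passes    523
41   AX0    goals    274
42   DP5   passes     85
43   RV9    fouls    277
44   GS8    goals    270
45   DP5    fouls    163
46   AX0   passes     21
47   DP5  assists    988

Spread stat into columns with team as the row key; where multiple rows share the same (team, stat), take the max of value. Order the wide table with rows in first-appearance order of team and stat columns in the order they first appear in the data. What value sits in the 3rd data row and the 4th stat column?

828

With rows in first-appearance order of team, row 3 is team=LM9. stat columns in first-appearance order: assists, passes, goals, fouls; column 4 is fouls.
Long rows with team=LM9, stat=fouls: max(828, 502) = 828.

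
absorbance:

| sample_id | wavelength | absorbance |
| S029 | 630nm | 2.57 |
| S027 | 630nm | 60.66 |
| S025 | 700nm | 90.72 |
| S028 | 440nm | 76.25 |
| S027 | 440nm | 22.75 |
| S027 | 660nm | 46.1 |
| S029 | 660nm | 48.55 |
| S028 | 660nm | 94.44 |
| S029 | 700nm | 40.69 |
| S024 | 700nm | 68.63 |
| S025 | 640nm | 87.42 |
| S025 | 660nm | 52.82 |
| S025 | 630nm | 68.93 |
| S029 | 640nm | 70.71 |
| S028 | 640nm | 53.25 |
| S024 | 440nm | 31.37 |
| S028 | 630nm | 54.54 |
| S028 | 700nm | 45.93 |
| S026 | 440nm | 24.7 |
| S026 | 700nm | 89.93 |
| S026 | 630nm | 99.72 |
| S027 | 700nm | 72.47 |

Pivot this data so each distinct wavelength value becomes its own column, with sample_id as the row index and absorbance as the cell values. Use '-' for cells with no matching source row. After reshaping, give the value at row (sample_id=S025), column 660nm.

52.82

The long row with sample_id=S025, wavelength=660nm has absorbance=52.82.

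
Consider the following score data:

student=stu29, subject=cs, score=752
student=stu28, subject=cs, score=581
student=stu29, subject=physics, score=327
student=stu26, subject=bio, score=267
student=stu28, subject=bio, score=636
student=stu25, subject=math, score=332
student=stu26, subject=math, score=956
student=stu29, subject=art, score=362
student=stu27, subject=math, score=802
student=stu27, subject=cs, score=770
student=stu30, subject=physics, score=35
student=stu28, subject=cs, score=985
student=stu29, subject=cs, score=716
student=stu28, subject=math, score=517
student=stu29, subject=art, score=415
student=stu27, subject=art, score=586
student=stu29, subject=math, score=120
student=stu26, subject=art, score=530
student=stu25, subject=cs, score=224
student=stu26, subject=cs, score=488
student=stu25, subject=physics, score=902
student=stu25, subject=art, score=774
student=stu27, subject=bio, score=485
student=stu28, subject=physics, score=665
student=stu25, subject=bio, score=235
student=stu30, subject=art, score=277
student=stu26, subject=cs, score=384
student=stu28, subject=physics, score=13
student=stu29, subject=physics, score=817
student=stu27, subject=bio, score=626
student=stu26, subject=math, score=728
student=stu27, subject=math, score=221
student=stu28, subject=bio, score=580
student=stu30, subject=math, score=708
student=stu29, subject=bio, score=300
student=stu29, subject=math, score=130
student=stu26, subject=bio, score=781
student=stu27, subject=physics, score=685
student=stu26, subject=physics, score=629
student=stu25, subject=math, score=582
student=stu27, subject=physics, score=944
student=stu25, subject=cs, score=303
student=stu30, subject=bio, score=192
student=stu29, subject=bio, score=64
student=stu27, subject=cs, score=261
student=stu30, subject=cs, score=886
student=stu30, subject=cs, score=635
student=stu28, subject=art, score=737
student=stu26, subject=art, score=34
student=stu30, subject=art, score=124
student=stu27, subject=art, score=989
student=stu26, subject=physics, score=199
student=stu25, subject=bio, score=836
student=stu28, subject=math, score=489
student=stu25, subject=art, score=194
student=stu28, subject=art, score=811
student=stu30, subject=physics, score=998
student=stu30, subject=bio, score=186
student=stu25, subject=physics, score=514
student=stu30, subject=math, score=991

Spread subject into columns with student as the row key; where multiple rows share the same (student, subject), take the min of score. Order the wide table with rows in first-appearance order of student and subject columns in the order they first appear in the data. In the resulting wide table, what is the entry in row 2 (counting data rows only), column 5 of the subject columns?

737

With rows in first-appearance order of student, row 2 is student=stu28. subject columns in first-appearance order: cs, physics, bio, math, art; column 5 is art.
Long rows with student=stu28, subject=art: min(737, 811) = 737.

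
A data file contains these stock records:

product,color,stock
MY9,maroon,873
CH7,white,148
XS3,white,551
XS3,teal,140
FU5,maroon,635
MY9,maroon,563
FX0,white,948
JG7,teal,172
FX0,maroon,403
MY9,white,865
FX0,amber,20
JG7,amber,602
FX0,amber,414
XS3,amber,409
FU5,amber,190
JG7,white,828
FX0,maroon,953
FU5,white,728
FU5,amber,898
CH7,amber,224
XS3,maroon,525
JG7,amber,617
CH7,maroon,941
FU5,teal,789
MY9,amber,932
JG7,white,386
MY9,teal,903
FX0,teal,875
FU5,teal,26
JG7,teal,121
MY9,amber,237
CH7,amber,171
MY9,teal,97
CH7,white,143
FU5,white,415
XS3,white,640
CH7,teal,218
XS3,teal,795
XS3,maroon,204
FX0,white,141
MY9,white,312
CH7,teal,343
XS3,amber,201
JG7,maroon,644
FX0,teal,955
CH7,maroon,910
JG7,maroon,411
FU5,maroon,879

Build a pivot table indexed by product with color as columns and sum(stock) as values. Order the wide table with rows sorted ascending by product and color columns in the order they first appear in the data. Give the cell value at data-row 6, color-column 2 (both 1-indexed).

With rows sorted ascending by product, row 6 is product=XS3. color columns in first-appearance order: maroon, white, teal, amber; column 2 is white.
Long rows with product=XS3, color=white: 551 + 640 = 1191.

1191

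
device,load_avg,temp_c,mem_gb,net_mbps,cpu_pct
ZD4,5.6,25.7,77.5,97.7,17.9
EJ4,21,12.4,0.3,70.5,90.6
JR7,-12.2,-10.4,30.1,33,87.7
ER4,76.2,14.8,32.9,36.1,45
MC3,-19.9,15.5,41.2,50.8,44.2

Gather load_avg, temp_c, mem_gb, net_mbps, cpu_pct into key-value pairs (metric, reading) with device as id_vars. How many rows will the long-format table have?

25

5 device values × 5 melted columns = 25 rows.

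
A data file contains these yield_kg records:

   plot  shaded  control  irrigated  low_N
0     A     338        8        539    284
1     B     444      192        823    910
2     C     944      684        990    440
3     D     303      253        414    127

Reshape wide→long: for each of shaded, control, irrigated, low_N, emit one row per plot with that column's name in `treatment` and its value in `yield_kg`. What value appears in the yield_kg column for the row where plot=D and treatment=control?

253

Unpivoting turns each (plot, wide-column) pair into one long row.
The wide cell at row D, column control holds 253, so the long row (D, control) has yield_kg=253.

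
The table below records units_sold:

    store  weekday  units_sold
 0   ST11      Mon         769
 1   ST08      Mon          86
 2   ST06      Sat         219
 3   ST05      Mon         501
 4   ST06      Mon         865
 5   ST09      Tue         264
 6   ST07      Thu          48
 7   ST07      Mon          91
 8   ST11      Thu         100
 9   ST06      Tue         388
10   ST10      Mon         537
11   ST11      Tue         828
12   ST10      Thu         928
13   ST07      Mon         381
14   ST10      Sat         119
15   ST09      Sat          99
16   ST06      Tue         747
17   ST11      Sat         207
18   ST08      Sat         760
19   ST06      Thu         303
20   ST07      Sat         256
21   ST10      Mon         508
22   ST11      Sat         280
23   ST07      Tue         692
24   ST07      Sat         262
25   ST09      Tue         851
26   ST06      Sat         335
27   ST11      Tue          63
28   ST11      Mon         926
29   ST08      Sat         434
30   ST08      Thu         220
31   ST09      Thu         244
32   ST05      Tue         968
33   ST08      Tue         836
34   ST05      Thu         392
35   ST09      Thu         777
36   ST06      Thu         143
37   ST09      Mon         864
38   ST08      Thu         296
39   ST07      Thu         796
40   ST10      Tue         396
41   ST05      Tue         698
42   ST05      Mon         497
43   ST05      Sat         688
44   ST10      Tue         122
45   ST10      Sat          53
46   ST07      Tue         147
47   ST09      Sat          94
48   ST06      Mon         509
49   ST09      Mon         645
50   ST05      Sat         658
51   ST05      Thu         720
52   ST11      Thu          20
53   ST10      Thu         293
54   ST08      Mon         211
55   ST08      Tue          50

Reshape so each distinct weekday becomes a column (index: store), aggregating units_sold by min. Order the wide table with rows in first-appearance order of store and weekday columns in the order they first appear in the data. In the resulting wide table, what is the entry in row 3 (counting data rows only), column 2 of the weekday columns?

With rows in first-appearance order of store, row 3 is store=ST06. weekday columns in first-appearance order: Mon, Sat, Tue, Thu; column 2 is Sat.
Long rows with store=ST06, weekday=Sat: min(219, 335) = 219.

219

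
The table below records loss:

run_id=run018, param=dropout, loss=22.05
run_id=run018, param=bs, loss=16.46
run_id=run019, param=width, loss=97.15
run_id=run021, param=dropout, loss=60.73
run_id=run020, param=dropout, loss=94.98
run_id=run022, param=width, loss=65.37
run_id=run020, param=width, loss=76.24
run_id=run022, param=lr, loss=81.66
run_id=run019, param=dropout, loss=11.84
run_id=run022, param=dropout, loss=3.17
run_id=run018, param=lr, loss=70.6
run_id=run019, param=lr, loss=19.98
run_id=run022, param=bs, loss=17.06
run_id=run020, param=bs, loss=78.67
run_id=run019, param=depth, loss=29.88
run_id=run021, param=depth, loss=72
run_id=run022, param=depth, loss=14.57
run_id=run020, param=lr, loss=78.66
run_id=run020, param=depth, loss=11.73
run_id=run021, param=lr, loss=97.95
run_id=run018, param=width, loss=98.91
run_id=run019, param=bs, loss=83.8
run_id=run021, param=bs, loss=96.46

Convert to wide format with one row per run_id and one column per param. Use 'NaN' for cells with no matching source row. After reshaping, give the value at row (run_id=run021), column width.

No long-format row has run_id=run021 and param=width, so the cell is NaN.

NaN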